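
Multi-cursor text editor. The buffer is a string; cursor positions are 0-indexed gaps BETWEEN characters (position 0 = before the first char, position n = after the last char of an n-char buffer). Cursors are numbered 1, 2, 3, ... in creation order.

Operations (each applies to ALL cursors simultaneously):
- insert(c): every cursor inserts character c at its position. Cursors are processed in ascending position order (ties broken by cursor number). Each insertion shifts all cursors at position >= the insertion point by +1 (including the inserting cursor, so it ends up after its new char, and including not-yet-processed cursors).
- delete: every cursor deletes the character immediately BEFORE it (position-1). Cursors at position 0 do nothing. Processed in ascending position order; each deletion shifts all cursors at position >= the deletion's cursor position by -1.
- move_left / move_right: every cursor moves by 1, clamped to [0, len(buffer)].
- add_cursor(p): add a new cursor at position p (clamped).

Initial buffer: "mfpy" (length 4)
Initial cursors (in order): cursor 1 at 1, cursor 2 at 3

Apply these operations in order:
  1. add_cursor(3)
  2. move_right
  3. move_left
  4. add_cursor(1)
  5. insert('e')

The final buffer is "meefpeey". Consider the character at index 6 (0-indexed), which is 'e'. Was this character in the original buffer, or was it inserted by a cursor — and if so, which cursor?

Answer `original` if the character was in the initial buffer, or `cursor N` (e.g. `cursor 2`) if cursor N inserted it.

Answer: cursor 3

Derivation:
After op 1 (add_cursor(3)): buffer="mfpy" (len 4), cursors c1@1 c2@3 c3@3, authorship ....
After op 2 (move_right): buffer="mfpy" (len 4), cursors c1@2 c2@4 c3@4, authorship ....
After op 3 (move_left): buffer="mfpy" (len 4), cursors c1@1 c2@3 c3@3, authorship ....
After op 4 (add_cursor(1)): buffer="mfpy" (len 4), cursors c1@1 c4@1 c2@3 c3@3, authorship ....
After op 5 (insert('e')): buffer="meefpeey" (len 8), cursors c1@3 c4@3 c2@7 c3@7, authorship .14..23.
Authorship (.=original, N=cursor N): . 1 4 . . 2 3 .
Index 6: author = 3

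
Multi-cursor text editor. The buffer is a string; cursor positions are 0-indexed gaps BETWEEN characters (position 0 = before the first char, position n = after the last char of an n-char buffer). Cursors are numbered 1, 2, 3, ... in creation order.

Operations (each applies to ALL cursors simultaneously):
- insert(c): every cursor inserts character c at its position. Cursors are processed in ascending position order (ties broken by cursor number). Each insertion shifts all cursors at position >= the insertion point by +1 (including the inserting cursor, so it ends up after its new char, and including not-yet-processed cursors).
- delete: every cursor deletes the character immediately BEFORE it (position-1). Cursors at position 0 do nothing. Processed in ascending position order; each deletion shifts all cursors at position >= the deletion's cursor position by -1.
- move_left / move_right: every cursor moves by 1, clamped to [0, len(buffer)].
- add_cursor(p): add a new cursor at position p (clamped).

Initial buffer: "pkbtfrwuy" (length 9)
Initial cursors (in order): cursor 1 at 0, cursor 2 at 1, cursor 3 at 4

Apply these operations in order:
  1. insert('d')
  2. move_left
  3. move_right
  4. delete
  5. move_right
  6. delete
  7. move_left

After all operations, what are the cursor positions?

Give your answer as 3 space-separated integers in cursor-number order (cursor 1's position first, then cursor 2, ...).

Answer: 0 0 1

Derivation:
After op 1 (insert('d')): buffer="dpdkbtdfrwuy" (len 12), cursors c1@1 c2@3 c3@7, authorship 1.2...3.....
After op 2 (move_left): buffer="dpdkbtdfrwuy" (len 12), cursors c1@0 c2@2 c3@6, authorship 1.2...3.....
After op 3 (move_right): buffer="dpdkbtdfrwuy" (len 12), cursors c1@1 c2@3 c3@7, authorship 1.2...3.....
After op 4 (delete): buffer="pkbtfrwuy" (len 9), cursors c1@0 c2@1 c3@4, authorship .........
After op 5 (move_right): buffer="pkbtfrwuy" (len 9), cursors c1@1 c2@2 c3@5, authorship .........
After op 6 (delete): buffer="btrwuy" (len 6), cursors c1@0 c2@0 c3@2, authorship ......
After op 7 (move_left): buffer="btrwuy" (len 6), cursors c1@0 c2@0 c3@1, authorship ......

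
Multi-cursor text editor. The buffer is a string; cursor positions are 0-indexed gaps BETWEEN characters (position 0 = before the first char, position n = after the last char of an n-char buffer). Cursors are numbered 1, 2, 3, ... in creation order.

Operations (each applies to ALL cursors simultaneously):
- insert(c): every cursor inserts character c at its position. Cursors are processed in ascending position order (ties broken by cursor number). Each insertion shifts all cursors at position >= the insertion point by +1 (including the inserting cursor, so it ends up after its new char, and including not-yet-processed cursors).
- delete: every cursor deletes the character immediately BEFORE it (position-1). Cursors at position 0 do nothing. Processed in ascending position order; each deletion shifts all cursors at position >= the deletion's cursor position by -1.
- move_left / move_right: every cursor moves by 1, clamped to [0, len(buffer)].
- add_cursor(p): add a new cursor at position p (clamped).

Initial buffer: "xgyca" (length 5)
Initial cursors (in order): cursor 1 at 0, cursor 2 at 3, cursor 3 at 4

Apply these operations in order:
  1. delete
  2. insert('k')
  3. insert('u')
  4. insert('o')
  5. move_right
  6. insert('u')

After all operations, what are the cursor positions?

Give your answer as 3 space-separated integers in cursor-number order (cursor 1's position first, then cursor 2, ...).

Answer: 5 15 15

Derivation:
After op 1 (delete): buffer="xga" (len 3), cursors c1@0 c2@2 c3@2, authorship ...
After op 2 (insert('k')): buffer="kxgkka" (len 6), cursors c1@1 c2@5 c3@5, authorship 1..23.
After op 3 (insert('u')): buffer="kuxgkkuua" (len 9), cursors c1@2 c2@8 c3@8, authorship 11..2323.
After op 4 (insert('o')): buffer="kuoxgkkuuooa" (len 12), cursors c1@3 c2@11 c3@11, authorship 111..232323.
After op 5 (move_right): buffer="kuoxgkkuuooa" (len 12), cursors c1@4 c2@12 c3@12, authorship 111..232323.
After op 6 (insert('u')): buffer="kuoxugkkuuooauu" (len 15), cursors c1@5 c2@15 c3@15, authorship 111.1.232323.23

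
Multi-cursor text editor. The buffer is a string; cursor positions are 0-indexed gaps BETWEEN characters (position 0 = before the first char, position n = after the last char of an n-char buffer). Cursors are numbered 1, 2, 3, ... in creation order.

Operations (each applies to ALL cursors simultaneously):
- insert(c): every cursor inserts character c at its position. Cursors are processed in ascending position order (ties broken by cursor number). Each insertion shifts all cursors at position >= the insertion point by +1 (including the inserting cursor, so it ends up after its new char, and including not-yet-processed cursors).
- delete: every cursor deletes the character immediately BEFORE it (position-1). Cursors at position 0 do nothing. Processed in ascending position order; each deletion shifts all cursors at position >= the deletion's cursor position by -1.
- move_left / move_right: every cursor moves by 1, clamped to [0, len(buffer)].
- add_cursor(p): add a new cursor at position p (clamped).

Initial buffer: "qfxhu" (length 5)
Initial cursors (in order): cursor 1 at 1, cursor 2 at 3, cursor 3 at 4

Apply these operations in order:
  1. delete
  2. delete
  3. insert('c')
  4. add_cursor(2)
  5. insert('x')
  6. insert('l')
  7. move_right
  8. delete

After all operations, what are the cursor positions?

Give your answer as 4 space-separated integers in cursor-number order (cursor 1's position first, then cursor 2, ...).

Answer: 8 8 8 4

Derivation:
After op 1 (delete): buffer="fu" (len 2), cursors c1@0 c2@1 c3@1, authorship ..
After op 2 (delete): buffer="u" (len 1), cursors c1@0 c2@0 c3@0, authorship .
After op 3 (insert('c')): buffer="cccu" (len 4), cursors c1@3 c2@3 c3@3, authorship 123.
After op 4 (add_cursor(2)): buffer="cccu" (len 4), cursors c4@2 c1@3 c2@3 c3@3, authorship 123.
After op 5 (insert('x')): buffer="ccxcxxxu" (len 8), cursors c4@3 c1@7 c2@7 c3@7, authorship 1243123.
After op 6 (insert('l')): buffer="ccxlcxxxlllu" (len 12), cursors c4@4 c1@11 c2@11 c3@11, authorship 12443123123.
After op 7 (move_right): buffer="ccxlcxxxlllu" (len 12), cursors c4@5 c1@12 c2@12 c3@12, authorship 12443123123.
After op 8 (delete): buffer="ccxlxxxl" (len 8), cursors c4@4 c1@8 c2@8 c3@8, authorship 12441231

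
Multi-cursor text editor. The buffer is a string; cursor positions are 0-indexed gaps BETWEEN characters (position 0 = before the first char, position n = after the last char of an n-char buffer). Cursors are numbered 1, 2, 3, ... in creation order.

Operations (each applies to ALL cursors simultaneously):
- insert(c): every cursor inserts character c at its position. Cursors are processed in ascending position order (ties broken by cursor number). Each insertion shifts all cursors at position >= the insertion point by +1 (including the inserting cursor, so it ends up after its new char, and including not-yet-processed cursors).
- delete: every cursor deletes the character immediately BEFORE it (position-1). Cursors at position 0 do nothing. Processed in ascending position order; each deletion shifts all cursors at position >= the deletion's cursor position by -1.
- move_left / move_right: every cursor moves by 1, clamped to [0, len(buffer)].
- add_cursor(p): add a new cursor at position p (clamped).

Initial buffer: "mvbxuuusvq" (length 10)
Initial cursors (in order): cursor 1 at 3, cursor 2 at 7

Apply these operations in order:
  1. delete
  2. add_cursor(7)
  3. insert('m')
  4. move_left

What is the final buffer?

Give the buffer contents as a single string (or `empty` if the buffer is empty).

Answer: mvmxuumsvmq

Derivation:
After op 1 (delete): buffer="mvxuusvq" (len 8), cursors c1@2 c2@5, authorship ........
After op 2 (add_cursor(7)): buffer="mvxuusvq" (len 8), cursors c1@2 c2@5 c3@7, authorship ........
After op 3 (insert('m')): buffer="mvmxuumsvmq" (len 11), cursors c1@3 c2@7 c3@10, authorship ..1...2..3.
After op 4 (move_left): buffer="mvmxuumsvmq" (len 11), cursors c1@2 c2@6 c3@9, authorship ..1...2..3.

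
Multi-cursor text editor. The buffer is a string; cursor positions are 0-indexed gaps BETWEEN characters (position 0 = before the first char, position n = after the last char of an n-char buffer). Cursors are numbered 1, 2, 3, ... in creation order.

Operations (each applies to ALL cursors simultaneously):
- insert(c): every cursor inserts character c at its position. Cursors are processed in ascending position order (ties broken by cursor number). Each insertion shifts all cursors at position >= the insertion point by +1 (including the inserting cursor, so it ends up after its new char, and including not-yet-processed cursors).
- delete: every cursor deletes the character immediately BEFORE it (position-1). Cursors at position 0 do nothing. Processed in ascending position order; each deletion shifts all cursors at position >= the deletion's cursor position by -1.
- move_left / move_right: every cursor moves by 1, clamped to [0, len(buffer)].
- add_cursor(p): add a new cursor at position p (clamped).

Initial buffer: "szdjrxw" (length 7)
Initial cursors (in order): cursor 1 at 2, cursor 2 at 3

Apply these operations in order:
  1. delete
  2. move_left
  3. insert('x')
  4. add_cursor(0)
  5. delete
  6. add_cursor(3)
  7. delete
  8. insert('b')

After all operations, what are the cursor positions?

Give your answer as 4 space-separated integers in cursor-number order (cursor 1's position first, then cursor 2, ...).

After op 1 (delete): buffer="sjrxw" (len 5), cursors c1@1 c2@1, authorship .....
After op 2 (move_left): buffer="sjrxw" (len 5), cursors c1@0 c2@0, authorship .....
After op 3 (insert('x')): buffer="xxsjrxw" (len 7), cursors c1@2 c2@2, authorship 12.....
After op 4 (add_cursor(0)): buffer="xxsjrxw" (len 7), cursors c3@0 c1@2 c2@2, authorship 12.....
After op 5 (delete): buffer="sjrxw" (len 5), cursors c1@0 c2@0 c3@0, authorship .....
After op 6 (add_cursor(3)): buffer="sjrxw" (len 5), cursors c1@0 c2@0 c3@0 c4@3, authorship .....
After op 7 (delete): buffer="sjxw" (len 4), cursors c1@0 c2@0 c3@0 c4@2, authorship ....
After op 8 (insert('b')): buffer="bbbsjbxw" (len 8), cursors c1@3 c2@3 c3@3 c4@6, authorship 123..4..

Answer: 3 3 3 6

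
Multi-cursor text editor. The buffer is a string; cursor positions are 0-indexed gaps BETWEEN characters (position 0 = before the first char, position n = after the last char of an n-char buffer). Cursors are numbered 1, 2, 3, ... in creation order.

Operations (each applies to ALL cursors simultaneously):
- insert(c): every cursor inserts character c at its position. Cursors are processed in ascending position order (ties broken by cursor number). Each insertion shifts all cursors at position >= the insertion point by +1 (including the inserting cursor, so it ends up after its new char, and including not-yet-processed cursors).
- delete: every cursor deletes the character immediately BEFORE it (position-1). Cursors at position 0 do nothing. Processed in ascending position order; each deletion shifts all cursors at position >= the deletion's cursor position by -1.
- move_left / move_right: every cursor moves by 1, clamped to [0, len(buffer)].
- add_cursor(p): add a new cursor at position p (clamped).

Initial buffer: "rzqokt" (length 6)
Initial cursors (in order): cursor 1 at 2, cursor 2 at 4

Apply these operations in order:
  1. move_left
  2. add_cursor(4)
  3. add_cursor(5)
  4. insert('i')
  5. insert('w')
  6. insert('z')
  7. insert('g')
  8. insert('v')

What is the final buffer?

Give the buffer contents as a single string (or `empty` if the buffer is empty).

Answer: riwzgvzqiwzgvoiwzgvkiwzgvt

Derivation:
After op 1 (move_left): buffer="rzqokt" (len 6), cursors c1@1 c2@3, authorship ......
After op 2 (add_cursor(4)): buffer="rzqokt" (len 6), cursors c1@1 c2@3 c3@4, authorship ......
After op 3 (add_cursor(5)): buffer="rzqokt" (len 6), cursors c1@1 c2@3 c3@4 c4@5, authorship ......
After op 4 (insert('i')): buffer="rizqioikit" (len 10), cursors c1@2 c2@5 c3@7 c4@9, authorship .1..2.3.4.
After op 5 (insert('w')): buffer="riwzqiwoiwkiwt" (len 14), cursors c1@3 c2@7 c3@10 c4@13, authorship .11..22.33.44.
After op 6 (insert('z')): buffer="riwzzqiwzoiwzkiwzt" (len 18), cursors c1@4 c2@9 c3@13 c4@17, authorship .111..222.333.444.
After op 7 (insert('g')): buffer="riwzgzqiwzgoiwzgkiwzgt" (len 22), cursors c1@5 c2@11 c3@16 c4@21, authorship .1111..2222.3333.4444.
After op 8 (insert('v')): buffer="riwzgvzqiwzgvoiwzgvkiwzgvt" (len 26), cursors c1@6 c2@13 c3@19 c4@25, authorship .11111..22222.33333.44444.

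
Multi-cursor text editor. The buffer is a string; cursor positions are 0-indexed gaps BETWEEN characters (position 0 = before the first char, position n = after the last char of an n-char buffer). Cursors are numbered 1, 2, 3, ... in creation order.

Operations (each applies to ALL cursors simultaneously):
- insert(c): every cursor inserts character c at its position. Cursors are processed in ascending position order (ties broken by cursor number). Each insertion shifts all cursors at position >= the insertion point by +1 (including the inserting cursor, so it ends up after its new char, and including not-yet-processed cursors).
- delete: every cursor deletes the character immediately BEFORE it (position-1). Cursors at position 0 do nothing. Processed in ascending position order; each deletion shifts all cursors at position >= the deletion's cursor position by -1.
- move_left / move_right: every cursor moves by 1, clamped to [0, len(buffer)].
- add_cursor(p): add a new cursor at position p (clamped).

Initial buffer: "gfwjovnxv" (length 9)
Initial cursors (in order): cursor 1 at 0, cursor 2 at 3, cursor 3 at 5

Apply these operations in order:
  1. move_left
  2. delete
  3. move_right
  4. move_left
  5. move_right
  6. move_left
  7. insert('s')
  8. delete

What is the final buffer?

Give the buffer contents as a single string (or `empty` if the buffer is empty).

Answer: gwovnxv

Derivation:
After op 1 (move_left): buffer="gfwjovnxv" (len 9), cursors c1@0 c2@2 c3@4, authorship .........
After op 2 (delete): buffer="gwovnxv" (len 7), cursors c1@0 c2@1 c3@2, authorship .......
After op 3 (move_right): buffer="gwovnxv" (len 7), cursors c1@1 c2@2 c3@3, authorship .......
After op 4 (move_left): buffer="gwovnxv" (len 7), cursors c1@0 c2@1 c3@2, authorship .......
After op 5 (move_right): buffer="gwovnxv" (len 7), cursors c1@1 c2@2 c3@3, authorship .......
After op 6 (move_left): buffer="gwovnxv" (len 7), cursors c1@0 c2@1 c3@2, authorship .......
After op 7 (insert('s')): buffer="sgswsovnxv" (len 10), cursors c1@1 c2@3 c3@5, authorship 1.2.3.....
After op 8 (delete): buffer="gwovnxv" (len 7), cursors c1@0 c2@1 c3@2, authorship .......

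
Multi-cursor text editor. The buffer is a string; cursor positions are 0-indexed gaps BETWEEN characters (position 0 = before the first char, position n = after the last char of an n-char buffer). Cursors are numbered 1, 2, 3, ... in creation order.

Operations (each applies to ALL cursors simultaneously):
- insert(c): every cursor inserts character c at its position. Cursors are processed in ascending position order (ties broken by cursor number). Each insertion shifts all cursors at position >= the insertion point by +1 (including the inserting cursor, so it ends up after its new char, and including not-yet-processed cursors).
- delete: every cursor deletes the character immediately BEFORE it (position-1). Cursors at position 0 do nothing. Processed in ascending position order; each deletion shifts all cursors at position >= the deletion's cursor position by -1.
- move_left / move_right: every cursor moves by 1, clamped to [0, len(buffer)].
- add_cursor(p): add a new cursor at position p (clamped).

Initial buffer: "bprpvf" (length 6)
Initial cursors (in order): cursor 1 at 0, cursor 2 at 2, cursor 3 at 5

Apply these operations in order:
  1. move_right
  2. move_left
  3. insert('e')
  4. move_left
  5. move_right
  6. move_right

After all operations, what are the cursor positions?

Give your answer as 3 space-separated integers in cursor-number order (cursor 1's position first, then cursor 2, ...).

After op 1 (move_right): buffer="bprpvf" (len 6), cursors c1@1 c2@3 c3@6, authorship ......
After op 2 (move_left): buffer="bprpvf" (len 6), cursors c1@0 c2@2 c3@5, authorship ......
After op 3 (insert('e')): buffer="ebperpvef" (len 9), cursors c1@1 c2@4 c3@8, authorship 1..2...3.
After op 4 (move_left): buffer="ebperpvef" (len 9), cursors c1@0 c2@3 c3@7, authorship 1..2...3.
After op 5 (move_right): buffer="ebperpvef" (len 9), cursors c1@1 c2@4 c3@8, authorship 1..2...3.
After op 6 (move_right): buffer="ebperpvef" (len 9), cursors c1@2 c2@5 c3@9, authorship 1..2...3.

Answer: 2 5 9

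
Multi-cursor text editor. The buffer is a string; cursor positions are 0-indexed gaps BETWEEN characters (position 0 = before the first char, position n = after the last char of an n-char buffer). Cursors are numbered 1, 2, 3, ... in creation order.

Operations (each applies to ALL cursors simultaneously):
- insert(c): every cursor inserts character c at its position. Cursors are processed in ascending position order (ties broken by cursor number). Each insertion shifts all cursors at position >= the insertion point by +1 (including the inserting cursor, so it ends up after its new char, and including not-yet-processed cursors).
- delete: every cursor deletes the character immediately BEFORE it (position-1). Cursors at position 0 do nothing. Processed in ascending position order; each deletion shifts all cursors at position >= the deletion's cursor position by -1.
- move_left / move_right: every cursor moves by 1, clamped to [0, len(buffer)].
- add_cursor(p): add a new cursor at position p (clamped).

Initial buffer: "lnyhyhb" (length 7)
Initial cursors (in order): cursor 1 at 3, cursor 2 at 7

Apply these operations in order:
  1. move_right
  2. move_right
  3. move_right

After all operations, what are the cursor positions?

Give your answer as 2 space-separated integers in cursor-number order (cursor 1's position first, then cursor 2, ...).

Answer: 6 7

Derivation:
After op 1 (move_right): buffer="lnyhyhb" (len 7), cursors c1@4 c2@7, authorship .......
After op 2 (move_right): buffer="lnyhyhb" (len 7), cursors c1@5 c2@7, authorship .......
After op 3 (move_right): buffer="lnyhyhb" (len 7), cursors c1@6 c2@7, authorship .......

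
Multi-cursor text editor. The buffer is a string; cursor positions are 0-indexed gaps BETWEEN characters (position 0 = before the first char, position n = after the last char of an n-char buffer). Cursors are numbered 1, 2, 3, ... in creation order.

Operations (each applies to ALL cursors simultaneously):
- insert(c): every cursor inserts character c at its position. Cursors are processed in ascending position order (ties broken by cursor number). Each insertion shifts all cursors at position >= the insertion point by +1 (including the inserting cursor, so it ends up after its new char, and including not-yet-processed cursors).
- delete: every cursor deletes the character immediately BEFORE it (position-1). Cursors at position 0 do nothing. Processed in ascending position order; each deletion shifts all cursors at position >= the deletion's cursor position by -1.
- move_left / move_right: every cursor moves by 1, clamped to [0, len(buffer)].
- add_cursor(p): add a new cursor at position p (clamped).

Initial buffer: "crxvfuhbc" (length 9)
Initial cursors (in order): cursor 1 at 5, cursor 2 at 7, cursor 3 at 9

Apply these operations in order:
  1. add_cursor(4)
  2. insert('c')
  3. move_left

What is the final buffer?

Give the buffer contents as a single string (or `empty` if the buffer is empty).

Answer: crxvcfcuhcbcc

Derivation:
After op 1 (add_cursor(4)): buffer="crxvfuhbc" (len 9), cursors c4@4 c1@5 c2@7 c3@9, authorship .........
After op 2 (insert('c')): buffer="crxvcfcuhcbcc" (len 13), cursors c4@5 c1@7 c2@10 c3@13, authorship ....4.1..2..3
After op 3 (move_left): buffer="crxvcfcuhcbcc" (len 13), cursors c4@4 c1@6 c2@9 c3@12, authorship ....4.1..2..3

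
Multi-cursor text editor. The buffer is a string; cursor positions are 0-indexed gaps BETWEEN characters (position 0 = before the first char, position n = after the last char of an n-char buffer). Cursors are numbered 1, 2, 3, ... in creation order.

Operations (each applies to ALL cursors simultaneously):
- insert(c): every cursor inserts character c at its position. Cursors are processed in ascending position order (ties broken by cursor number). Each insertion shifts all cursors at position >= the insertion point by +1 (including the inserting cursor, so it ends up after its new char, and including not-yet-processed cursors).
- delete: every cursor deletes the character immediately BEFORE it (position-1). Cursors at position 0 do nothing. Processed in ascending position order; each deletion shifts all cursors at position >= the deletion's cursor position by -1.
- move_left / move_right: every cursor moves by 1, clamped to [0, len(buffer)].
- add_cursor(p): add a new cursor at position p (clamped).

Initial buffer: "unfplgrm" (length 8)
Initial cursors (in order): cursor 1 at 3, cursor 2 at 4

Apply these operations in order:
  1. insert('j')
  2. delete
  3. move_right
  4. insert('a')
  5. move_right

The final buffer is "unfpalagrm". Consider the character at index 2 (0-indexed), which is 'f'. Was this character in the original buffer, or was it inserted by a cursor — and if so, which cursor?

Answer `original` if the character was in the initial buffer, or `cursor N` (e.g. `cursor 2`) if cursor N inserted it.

After op 1 (insert('j')): buffer="unfjpjlgrm" (len 10), cursors c1@4 c2@6, authorship ...1.2....
After op 2 (delete): buffer="unfplgrm" (len 8), cursors c1@3 c2@4, authorship ........
After op 3 (move_right): buffer="unfplgrm" (len 8), cursors c1@4 c2@5, authorship ........
After op 4 (insert('a')): buffer="unfpalagrm" (len 10), cursors c1@5 c2@7, authorship ....1.2...
After op 5 (move_right): buffer="unfpalagrm" (len 10), cursors c1@6 c2@8, authorship ....1.2...
Authorship (.=original, N=cursor N): . . . . 1 . 2 . . .
Index 2: author = original

Answer: original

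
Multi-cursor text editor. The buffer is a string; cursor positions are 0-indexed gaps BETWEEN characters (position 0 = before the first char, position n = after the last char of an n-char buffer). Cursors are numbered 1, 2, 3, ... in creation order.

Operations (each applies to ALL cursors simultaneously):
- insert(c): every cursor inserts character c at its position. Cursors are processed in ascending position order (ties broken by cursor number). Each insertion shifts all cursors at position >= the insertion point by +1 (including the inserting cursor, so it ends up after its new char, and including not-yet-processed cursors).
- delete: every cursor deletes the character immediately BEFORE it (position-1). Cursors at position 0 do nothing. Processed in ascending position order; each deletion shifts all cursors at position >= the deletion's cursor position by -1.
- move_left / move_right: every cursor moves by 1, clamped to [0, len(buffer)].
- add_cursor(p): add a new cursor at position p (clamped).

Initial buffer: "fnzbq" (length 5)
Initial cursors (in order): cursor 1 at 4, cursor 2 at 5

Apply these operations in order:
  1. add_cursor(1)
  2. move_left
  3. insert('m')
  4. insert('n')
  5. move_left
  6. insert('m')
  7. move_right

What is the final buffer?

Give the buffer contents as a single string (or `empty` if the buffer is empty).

After op 1 (add_cursor(1)): buffer="fnzbq" (len 5), cursors c3@1 c1@4 c2@5, authorship .....
After op 2 (move_left): buffer="fnzbq" (len 5), cursors c3@0 c1@3 c2@4, authorship .....
After op 3 (insert('m')): buffer="mfnzmbmq" (len 8), cursors c3@1 c1@5 c2@7, authorship 3...1.2.
After op 4 (insert('n')): buffer="mnfnzmnbmnq" (len 11), cursors c3@2 c1@7 c2@10, authorship 33...11.22.
After op 5 (move_left): buffer="mnfnzmnbmnq" (len 11), cursors c3@1 c1@6 c2@9, authorship 33...11.22.
After op 6 (insert('m')): buffer="mmnfnzmmnbmmnq" (len 14), cursors c3@2 c1@8 c2@12, authorship 333...111.222.
After op 7 (move_right): buffer="mmnfnzmmnbmmnq" (len 14), cursors c3@3 c1@9 c2@13, authorship 333...111.222.

Answer: mmnfnzmmnbmmnq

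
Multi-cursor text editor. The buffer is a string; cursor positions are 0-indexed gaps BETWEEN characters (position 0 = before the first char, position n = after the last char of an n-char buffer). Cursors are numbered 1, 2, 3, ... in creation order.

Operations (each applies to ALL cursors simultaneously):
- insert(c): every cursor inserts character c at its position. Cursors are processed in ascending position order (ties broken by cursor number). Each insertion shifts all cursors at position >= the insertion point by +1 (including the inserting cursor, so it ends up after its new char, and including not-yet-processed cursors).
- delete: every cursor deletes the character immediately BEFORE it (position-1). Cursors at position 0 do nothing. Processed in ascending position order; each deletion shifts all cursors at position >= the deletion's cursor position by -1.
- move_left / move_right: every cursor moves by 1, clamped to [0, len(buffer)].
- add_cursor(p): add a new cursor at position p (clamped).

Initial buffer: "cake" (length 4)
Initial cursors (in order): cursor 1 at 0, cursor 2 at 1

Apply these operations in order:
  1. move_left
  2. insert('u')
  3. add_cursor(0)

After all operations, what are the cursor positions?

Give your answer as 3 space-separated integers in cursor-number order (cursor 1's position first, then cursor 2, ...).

After op 1 (move_left): buffer="cake" (len 4), cursors c1@0 c2@0, authorship ....
After op 2 (insert('u')): buffer="uucake" (len 6), cursors c1@2 c2@2, authorship 12....
After op 3 (add_cursor(0)): buffer="uucake" (len 6), cursors c3@0 c1@2 c2@2, authorship 12....

Answer: 2 2 0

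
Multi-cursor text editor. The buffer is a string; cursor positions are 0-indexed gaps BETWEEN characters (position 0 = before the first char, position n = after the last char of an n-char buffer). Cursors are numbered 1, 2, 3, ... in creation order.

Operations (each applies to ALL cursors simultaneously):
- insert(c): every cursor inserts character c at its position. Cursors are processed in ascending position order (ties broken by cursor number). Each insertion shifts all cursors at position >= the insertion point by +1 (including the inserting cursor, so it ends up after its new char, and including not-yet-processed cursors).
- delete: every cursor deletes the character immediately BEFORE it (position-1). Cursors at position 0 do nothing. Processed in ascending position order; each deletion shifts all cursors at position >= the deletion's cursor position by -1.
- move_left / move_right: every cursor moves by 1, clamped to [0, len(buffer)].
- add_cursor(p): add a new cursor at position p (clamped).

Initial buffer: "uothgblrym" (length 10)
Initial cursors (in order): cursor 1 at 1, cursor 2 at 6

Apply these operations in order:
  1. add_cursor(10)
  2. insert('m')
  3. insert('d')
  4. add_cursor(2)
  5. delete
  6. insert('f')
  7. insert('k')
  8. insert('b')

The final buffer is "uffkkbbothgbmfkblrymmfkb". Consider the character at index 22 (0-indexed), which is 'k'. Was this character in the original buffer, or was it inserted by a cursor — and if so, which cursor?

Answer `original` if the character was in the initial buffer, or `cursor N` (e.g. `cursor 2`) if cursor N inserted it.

Answer: cursor 3

Derivation:
After op 1 (add_cursor(10)): buffer="uothgblrym" (len 10), cursors c1@1 c2@6 c3@10, authorship ..........
After op 2 (insert('m')): buffer="umothgbmlrymm" (len 13), cursors c1@2 c2@8 c3@13, authorship .1.....2....3
After op 3 (insert('d')): buffer="umdothgbmdlrymmd" (len 16), cursors c1@3 c2@10 c3@16, authorship .11.....22....33
After op 4 (add_cursor(2)): buffer="umdothgbmdlrymmd" (len 16), cursors c4@2 c1@3 c2@10 c3@16, authorship .11.....22....33
After op 5 (delete): buffer="uothgbmlrymm" (len 12), cursors c1@1 c4@1 c2@7 c3@12, authorship ......2....3
After op 6 (insert('f')): buffer="uffothgbmflrymmf" (len 16), cursors c1@3 c4@3 c2@10 c3@16, authorship .14.....22....33
After op 7 (insert('k')): buffer="uffkkothgbmfklrymmfk" (len 20), cursors c1@5 c4@5 c2@13 c3@20, authorship .1414.....222....333
After op 8 (insert('b')): buffer="uffkkbbothgbmfkblrymmfkb" (len 24), cursors c1@7 c4@7 c2@16 c3@24, authorship .141414.....2222....3333
Authorship (.=original, N=cursor N): . 1 4 1 4 1 4 . . . . . 2 2 2 2 . . . . 3 3 3 3
Index 22: author = 3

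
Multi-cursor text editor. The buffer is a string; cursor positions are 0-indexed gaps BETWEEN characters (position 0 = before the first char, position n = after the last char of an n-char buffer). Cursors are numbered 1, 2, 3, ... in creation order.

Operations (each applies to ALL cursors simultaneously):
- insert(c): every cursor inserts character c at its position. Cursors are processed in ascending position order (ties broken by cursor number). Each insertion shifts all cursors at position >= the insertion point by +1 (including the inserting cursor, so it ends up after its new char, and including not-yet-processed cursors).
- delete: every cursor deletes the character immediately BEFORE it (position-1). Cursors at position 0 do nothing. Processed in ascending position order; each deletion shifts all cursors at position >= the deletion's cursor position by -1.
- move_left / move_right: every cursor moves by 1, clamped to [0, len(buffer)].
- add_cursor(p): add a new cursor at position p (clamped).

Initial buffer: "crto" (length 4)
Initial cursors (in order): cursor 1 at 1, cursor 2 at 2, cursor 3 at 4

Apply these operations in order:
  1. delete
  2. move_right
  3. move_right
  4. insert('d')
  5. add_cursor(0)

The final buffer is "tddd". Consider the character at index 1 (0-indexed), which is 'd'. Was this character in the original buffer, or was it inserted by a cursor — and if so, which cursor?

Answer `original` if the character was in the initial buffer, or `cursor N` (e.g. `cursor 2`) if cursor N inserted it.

Answer: cursor 1

Derivation:
After op 1 (delete): buffer="t" (len 1), cursors c1@0 c2@0 c3@1, authorship .
After op 2 (move_right): buffer="t" (len 1), cursors c1@1 c2@1 c3@1, authorship .
After op 3 (move_right): buffer="t" (len 1), cursors c1@1 c2@1 c3@1, authorship .
After op 4 (insert('d')): buffer="tddd" (len 4), cursors c1@4 c2@4 c3@4, authorship .123
After op 5 (add_cursor(0)): buffer="tddd" (len 4), cursors c4@0 c1@4 c2@4 c3@4, authorship .123
Authorship (.=original, N=cursor N): . 1 2 3
Index 1: author = 1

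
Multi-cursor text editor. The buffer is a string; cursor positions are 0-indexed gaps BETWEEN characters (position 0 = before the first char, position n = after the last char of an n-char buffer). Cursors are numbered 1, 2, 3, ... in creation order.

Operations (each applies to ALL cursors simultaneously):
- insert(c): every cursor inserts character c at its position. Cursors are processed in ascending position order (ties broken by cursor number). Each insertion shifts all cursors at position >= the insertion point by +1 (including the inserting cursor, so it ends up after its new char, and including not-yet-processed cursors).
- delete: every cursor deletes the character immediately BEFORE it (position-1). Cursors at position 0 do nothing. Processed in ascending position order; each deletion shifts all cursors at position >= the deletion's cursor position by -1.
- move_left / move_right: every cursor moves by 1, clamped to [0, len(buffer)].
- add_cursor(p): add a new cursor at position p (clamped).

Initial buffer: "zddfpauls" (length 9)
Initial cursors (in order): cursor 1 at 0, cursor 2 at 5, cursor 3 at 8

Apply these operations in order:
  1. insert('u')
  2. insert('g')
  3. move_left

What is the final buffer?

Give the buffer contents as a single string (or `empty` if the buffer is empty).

After op 1 (insert('u')): buffer="uzddfpuaulus" (len 12), cursors c1@1 c2@7 c3@11, authorship 1.....2...3.
After op 2 (insert('g')): buffer="ugzddfpugaulugs" (len 15), cursors c1@2 c2@9 c3@14, authorship 11.....22...33.
After op 3 (move_left): buffer="ugzddfpugaulugs" (len 15), cursors c1@1 c2@8 c3@13, authorship 11.....22...33.

Answer: ugzddfpugaulugs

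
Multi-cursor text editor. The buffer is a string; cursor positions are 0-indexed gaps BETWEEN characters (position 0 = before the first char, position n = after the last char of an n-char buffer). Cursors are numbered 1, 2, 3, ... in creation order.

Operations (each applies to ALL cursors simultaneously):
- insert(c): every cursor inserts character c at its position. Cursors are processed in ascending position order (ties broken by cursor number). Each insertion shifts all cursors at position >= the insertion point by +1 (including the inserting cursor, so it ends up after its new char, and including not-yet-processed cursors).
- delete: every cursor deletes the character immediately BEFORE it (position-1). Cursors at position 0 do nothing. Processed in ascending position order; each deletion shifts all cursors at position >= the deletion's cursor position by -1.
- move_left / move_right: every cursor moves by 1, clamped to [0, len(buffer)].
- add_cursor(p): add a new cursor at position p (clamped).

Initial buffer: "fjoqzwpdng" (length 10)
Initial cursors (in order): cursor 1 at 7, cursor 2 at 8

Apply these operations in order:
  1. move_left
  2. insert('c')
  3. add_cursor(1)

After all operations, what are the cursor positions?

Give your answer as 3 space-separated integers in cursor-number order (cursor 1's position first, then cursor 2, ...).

After op 1 (move_left): buffer="fjoqzwpdng" (len 10), cursors c1@6 c2@7, authorship ..........
After op 2 (insert('c')): buffer="fjoqzwcpcdng" (len 12), cursors c1@7 c2@9, authorship ......1.2...
After op 3 (add_cursor(1)): buffer="fjoqzwcpcdng" (len 12), cursors c3@1 c1@7 c2@9, authorship ......1.2...

Answer: 7 9 1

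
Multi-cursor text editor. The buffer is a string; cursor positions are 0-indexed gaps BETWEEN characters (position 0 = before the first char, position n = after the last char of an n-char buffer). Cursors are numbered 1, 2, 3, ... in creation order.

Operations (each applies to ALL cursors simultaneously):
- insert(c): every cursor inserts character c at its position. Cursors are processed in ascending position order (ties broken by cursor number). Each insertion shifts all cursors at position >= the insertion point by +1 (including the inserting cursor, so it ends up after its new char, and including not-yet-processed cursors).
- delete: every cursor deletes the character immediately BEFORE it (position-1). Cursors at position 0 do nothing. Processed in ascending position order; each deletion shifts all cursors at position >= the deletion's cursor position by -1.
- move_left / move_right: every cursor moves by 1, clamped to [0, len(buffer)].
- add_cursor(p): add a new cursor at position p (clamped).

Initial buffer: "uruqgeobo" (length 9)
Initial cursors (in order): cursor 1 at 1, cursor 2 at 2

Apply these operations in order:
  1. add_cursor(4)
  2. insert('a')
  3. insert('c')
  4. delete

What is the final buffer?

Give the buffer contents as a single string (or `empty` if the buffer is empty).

Answer: uarauqageobo

Derivation:
After op 1 (add_cursor(4)): buffer="uruqgeobo" (len 9), cursors c1@1 c2@2 c3@4, authorship .........
After op 2 (insert('a')): buffer="uarauqageobo" (len 12), cursors c1@2 c2@4 c3@7, authorship .1.2..3.....
After op 3 (insert('c')): buffer="uacracuqacgeobo" (len 15), cursors c1@3 c2@6 c3@10, authorship .11.22..33.....
After op 4 (delete): buffer="uarauqageobo" (len 12), cursors c1@2 c2@4 c3@7, authorship .1.2..3.....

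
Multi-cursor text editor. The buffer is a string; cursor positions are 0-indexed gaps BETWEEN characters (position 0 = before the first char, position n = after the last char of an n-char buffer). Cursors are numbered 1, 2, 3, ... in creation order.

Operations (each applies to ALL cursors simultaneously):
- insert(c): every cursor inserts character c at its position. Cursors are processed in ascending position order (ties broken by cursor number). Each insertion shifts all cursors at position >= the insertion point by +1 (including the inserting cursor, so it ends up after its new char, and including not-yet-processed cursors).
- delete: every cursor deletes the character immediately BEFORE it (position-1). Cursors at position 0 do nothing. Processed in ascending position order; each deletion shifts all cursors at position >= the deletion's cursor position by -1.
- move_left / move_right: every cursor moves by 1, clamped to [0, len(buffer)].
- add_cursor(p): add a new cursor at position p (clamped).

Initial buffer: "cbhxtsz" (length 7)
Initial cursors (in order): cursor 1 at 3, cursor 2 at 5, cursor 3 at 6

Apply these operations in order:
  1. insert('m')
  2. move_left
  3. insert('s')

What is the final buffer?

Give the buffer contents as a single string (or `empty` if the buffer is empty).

After op 1 (insert('m')): buffer="cbhmxtmsmz" (len 10), cursors c1@4 c2@7 c3@9, authorship ...1..2.3.
After op 2 (move_left): buffer="cbhmxtmsmz" (len 10), cursors c1@3 c2@6 c3@8, authorship ...1..2.3.
After op 3 (insert('s')): buffer="cbhsmxtsmssmz" (len 13), cursors c1@4 c2@8 c3@11, authorship ...11..22.33.

Answer: cbhsmxtsmssmz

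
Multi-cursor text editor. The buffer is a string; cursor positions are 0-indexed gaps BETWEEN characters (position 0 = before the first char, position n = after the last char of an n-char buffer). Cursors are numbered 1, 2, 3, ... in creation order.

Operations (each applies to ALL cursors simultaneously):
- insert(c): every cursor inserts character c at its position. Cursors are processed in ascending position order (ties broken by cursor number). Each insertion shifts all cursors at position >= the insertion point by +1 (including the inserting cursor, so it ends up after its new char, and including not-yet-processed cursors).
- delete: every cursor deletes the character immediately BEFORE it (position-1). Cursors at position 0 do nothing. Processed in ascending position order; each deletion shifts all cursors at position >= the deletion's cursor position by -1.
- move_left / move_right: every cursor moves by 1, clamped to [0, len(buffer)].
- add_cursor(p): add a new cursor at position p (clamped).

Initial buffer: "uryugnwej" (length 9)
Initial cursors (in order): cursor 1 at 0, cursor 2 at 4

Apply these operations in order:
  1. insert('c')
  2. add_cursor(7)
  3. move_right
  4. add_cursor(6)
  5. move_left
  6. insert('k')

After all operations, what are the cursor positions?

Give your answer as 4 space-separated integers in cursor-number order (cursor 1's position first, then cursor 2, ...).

After op 1 (insert('c')): buffer="curyucgnwej" (len 11), cursors c1@1 c2@6, authorship 1....2.....
After op 2 (add_cursor(7)): buffer="curyucgnwej" (len 11), cursors c1@1 c2@6 c3@7, authorship 1....2.....
After op 3 (move_right): buffer="curyucgnwej" (len 11), cursors c1@2 c2@7 c3@8, authorship 1....2.....
After op 4 (add_cursor(6)): buffer="curyucgnwej" (len 11), cursors c1@2 c4@6 c2@7 c3@8, authorship 1....2.....
After op 5 (move_left): buffer="curyucgnwej" (len 11), cursors c1@1 c4@5 c2@6 c3@7, authorship 1....2.....
After op 6 (insert('k')): buffer="ckuryukckgknwej" (len 15), cursors c1@2 c4@7 c2@9 c3@11, authorship 11....422.3....

Answer: 2 9 11 7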